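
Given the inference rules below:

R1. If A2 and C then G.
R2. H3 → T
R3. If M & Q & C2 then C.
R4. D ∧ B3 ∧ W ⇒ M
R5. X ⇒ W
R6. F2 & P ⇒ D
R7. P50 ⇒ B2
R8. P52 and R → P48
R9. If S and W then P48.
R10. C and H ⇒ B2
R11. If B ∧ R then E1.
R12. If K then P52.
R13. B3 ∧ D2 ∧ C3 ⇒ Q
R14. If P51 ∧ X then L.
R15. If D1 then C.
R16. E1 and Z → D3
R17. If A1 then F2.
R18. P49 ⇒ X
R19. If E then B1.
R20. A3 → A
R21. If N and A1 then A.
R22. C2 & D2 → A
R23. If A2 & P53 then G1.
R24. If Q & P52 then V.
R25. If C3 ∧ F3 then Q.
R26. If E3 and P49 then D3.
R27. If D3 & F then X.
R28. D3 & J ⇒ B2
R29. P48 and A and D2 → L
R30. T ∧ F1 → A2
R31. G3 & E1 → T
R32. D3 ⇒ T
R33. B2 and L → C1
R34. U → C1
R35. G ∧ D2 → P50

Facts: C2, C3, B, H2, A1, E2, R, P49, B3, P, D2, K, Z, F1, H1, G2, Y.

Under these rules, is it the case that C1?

Yes

E1  (by R11: B, R)
P52  (by R12: K)
Q  (by R13: B3, D2, C3)
D3  (by R16: E1, Z)
F2  (by R17: A1)
X  (by R18: P49)
A  (by R22: C2, D2)
T  (by R32: D3)
W  (by R5: X)
D  (by R6: F2, P)
P48  (by R8: P52, R)
L  (by R29: P48, A, D2)
A2  (by R30: T, F1)
M  (by R4: D, B3, W)
C  (by R3: M, Q, C2)
G  (by R1: A2, C)
P50  (by R35: G, D2)
B2  (by R7: P50)
C1  (by R33: B2, L)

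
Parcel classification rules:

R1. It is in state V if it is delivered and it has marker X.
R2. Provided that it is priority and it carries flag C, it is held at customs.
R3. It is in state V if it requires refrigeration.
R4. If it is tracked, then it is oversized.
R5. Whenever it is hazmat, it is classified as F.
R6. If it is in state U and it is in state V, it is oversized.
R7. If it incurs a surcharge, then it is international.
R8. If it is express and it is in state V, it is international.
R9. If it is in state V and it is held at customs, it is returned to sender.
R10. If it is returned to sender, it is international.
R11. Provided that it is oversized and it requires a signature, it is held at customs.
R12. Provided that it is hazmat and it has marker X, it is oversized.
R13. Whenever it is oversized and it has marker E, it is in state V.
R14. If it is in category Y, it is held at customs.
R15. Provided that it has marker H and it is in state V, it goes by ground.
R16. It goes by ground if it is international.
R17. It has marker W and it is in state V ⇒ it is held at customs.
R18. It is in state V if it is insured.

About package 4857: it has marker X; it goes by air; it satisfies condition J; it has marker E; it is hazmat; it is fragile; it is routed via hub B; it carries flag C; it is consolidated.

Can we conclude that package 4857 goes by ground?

No

Forward chaining from the given facts derives: is classified as F, is oversized, is in state V.
Rules concluding "it goes by ground": R15 needs "it has marker H"; R16 needs "it is international" — none of these are established.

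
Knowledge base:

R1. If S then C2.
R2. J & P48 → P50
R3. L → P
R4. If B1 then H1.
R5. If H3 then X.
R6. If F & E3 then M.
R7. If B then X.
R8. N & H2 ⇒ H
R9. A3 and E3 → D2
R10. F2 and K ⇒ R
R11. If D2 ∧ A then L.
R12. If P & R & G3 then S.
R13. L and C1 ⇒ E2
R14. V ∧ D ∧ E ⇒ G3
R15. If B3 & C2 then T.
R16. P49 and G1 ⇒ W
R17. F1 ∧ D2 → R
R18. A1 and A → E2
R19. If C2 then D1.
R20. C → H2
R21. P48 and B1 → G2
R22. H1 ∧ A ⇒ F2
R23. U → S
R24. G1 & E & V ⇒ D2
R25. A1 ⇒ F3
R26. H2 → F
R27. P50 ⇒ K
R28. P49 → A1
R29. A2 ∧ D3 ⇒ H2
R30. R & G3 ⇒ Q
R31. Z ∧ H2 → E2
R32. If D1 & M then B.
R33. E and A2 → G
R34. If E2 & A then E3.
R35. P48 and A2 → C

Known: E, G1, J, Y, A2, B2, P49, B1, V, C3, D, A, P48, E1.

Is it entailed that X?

P50  (by R2: J, P48)
H1  (by R4: B1)
G3  (by R14: V, D, E)
F2  (by R22: H1, A)
D2  (by R24: G1, E, V)
K  (by R27: P50)
A1  (by R28: P49)
C  (by R35: P48, A2)
R  (by R10: F2, K)
L  (by R11: D2, A)
E2  (by R18: A1, A)
H2  (by R20: C)
F  (by R26: H2)
E3  (by R34: E2, A)
P  (by R3: L)
M  (by R6: F, E3)
S  (by R12: P, R, G3)
C2  (by R1: S)
D1  (by R19: C2)
B  (by R32: D1, M)
X  (by R7: B)

Yes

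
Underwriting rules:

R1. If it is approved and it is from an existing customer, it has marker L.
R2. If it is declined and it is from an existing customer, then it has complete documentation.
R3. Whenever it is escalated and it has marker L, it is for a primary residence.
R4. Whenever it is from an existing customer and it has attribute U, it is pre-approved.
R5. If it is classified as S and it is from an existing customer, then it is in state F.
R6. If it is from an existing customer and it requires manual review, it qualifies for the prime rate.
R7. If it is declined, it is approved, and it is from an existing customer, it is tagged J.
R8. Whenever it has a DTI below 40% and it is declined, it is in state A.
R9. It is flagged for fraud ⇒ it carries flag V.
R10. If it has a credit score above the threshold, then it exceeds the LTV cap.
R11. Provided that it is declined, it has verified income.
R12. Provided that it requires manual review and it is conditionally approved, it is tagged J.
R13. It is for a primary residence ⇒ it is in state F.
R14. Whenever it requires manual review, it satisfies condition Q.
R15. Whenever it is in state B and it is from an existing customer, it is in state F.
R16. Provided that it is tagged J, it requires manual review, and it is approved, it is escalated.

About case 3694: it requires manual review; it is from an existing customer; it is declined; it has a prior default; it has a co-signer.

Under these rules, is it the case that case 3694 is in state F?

No

Forward chaining from the given facts derives: has complete documentation, qualifies for the prime rate, has verified income, satisfies condition Q.
Rules concluding "it is in state F": R5 needs "it is classified as S"; R13 needs "it is for a primary residence"; R15 needs "it is in state B" — none of these are established.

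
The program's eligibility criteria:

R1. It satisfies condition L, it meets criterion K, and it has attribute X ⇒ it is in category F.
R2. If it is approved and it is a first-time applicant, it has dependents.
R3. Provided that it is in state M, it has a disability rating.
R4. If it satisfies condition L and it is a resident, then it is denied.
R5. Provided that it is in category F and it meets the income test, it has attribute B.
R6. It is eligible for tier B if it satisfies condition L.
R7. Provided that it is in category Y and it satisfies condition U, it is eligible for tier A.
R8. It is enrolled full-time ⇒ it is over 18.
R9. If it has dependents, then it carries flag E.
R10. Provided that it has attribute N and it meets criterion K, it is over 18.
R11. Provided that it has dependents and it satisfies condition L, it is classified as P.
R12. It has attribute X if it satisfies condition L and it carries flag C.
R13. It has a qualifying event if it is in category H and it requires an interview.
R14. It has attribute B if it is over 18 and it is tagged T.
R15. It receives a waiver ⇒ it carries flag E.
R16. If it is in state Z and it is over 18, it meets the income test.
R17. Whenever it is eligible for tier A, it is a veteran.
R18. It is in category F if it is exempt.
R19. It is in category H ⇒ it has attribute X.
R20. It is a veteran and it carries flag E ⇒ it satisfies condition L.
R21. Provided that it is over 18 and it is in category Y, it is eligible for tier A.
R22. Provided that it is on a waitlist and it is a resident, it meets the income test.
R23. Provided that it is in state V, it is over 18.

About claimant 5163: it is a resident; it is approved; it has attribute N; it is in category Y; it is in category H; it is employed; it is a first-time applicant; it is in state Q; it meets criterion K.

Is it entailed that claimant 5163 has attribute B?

No

Forward chaining from the given facts derives: has dependents, carries flag E, is over 18, has attribute X, is eligible for tier A, is a veteran, satisfies condition L, is in category F, is denied, is eligible for tier B, is classified as P.
Rules concluding "it has attribute B": R5 needs "it meets the income test"; R14 needs "it is tagged T" — none of these are established.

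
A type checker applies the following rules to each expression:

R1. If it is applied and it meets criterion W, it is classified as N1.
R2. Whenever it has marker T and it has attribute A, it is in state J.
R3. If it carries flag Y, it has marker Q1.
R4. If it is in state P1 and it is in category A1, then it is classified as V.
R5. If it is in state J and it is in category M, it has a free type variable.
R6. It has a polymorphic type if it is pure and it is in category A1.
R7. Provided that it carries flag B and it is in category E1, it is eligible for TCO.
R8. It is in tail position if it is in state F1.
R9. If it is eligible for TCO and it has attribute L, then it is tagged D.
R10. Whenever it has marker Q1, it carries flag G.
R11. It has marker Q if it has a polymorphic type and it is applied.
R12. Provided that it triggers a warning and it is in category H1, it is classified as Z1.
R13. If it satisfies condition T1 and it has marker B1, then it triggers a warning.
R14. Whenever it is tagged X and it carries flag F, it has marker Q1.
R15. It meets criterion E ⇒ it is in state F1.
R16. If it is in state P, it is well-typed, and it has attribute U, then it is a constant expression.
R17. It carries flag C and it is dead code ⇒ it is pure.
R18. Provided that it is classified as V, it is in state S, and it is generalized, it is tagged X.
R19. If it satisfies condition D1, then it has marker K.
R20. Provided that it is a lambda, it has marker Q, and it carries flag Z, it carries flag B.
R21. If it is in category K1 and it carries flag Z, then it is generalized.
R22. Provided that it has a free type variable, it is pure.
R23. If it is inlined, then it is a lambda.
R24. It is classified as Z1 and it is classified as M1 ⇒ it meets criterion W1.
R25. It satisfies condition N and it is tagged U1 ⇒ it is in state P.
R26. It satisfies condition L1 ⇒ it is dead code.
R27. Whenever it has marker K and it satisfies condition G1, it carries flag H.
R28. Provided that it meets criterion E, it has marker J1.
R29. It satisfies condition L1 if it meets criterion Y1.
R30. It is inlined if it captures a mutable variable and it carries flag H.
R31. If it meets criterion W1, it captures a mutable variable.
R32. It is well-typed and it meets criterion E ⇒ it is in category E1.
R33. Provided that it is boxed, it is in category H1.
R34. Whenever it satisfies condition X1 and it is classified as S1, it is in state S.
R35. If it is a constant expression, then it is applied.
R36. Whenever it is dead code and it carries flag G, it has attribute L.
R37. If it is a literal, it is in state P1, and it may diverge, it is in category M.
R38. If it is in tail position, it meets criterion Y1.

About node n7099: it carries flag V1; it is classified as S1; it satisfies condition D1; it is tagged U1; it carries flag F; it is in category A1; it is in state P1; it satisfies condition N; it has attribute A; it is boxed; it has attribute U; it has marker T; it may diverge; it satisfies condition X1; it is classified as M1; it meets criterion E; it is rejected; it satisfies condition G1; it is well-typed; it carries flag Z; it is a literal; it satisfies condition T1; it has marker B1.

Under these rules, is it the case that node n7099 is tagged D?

Forward chaining from the given facts derives: is in state J, is classified as V, triggers a warning, is in state F1, has marker K, is in state P, carries flag H, has marker J1, is in category E1, is in category H1, is in state S, is in category M, has a free type variable, is in tail position, is classified as Z1, is a constant expression, is pure, meets criterion W1, captures a mutable variable, is applied, meets criterion Y1, has a polymorphic type, has marker Q, satisfies condition L1, is inlined, is a lambda, is dead code, carries flag B, is eligible for TCO.
The only rule concluding "it is tagged D" is R9, which needs "it has attribute L"; that is never established.

No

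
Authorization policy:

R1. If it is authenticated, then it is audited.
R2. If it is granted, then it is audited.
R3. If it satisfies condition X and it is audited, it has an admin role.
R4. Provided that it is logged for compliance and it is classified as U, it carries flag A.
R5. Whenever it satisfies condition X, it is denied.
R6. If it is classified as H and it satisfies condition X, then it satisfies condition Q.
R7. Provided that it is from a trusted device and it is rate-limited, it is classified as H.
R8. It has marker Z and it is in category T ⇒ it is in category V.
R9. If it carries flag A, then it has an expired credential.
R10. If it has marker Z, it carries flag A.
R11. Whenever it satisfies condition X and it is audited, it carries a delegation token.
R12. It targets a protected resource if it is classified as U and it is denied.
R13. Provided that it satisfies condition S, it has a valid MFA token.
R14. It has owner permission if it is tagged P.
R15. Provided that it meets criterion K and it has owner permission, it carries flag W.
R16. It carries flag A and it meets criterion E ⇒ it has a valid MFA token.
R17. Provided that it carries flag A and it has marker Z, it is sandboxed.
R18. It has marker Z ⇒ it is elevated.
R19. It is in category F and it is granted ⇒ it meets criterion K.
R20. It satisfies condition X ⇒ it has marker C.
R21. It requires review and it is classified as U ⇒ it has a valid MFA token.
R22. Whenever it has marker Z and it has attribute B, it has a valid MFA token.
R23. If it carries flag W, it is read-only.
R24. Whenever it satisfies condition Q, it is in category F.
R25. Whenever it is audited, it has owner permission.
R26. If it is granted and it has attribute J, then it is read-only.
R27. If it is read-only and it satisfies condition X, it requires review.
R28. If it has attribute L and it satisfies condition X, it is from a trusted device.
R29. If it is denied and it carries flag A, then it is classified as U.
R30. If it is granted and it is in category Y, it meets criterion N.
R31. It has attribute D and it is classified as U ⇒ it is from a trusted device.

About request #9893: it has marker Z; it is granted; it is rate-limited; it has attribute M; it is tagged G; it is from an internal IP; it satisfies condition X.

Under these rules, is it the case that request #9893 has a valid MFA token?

No

Forward chaining from the given facts derives: is audited, has an admin role, is denied, carries flag A, carries a delegation token, is sandboxed, is elevated, has marker C, has owner permission, is classified as U, has an expired credential, targets a protected resource.
Rules concluding "it has a valid MFA token": R13 needs "it satisfies condition S"; R16 needs "it meets criterion E"; R21 needs "it requires review"; R22 needs "it has attribute B" — none of these are established.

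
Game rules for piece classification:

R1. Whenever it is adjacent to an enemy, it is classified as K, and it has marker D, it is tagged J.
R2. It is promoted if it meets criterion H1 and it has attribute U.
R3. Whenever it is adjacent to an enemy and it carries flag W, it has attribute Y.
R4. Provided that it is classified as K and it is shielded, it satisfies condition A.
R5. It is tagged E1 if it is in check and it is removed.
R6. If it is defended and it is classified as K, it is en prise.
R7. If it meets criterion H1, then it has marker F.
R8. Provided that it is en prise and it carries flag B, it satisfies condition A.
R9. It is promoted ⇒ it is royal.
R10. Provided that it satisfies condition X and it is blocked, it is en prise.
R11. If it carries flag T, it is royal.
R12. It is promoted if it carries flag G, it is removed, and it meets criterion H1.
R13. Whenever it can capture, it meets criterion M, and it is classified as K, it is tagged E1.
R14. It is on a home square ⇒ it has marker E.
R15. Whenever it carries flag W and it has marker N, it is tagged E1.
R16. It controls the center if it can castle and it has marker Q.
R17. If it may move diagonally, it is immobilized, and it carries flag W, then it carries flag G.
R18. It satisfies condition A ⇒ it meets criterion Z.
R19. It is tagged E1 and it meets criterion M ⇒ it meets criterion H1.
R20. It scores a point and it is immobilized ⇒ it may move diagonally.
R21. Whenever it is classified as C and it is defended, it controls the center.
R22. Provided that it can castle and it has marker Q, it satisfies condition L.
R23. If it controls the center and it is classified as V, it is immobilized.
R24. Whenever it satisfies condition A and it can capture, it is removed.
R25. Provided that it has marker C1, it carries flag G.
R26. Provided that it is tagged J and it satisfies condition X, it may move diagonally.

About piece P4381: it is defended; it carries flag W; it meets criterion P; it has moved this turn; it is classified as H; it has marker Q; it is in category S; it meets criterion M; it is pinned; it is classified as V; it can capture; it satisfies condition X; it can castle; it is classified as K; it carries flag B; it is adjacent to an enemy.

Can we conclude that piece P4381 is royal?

No

Forward chaining from the given facts derives: has attribute Y, is en prise, satisfies condition A, is tagged E1, controls the center, meets criterion Z, meets criterion H1, satisfies condition L, is immobilized, is removed, has marker F.
Rules concluding "it is royal": R9 needs "it is promoted"; R11 needs "it carries flag T" — none of these are established.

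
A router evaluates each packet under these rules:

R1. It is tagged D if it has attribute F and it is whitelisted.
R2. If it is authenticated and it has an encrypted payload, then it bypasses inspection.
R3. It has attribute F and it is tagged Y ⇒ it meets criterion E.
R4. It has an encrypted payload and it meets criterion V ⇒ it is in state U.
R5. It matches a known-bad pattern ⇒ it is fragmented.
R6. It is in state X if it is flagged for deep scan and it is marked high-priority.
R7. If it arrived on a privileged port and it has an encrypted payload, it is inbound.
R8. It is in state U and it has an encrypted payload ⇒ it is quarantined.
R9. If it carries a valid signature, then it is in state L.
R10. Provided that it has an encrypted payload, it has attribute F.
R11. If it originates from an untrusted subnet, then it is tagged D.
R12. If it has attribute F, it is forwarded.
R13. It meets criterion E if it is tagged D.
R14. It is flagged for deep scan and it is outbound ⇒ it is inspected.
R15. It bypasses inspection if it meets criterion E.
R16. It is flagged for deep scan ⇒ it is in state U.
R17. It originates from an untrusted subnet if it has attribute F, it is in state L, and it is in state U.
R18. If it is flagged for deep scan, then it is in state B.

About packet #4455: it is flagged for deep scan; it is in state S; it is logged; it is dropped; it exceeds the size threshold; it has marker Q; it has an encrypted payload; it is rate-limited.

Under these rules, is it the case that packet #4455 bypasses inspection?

No

Forward chaining from the given facts derives: has attribute F, is forwarded, is in state U, is in state B, is quarantined.
Rules concluding "it bypasses inspection": R2 needs "it is authenticated"; R15 needs "it meets criterion E" — none of these are established.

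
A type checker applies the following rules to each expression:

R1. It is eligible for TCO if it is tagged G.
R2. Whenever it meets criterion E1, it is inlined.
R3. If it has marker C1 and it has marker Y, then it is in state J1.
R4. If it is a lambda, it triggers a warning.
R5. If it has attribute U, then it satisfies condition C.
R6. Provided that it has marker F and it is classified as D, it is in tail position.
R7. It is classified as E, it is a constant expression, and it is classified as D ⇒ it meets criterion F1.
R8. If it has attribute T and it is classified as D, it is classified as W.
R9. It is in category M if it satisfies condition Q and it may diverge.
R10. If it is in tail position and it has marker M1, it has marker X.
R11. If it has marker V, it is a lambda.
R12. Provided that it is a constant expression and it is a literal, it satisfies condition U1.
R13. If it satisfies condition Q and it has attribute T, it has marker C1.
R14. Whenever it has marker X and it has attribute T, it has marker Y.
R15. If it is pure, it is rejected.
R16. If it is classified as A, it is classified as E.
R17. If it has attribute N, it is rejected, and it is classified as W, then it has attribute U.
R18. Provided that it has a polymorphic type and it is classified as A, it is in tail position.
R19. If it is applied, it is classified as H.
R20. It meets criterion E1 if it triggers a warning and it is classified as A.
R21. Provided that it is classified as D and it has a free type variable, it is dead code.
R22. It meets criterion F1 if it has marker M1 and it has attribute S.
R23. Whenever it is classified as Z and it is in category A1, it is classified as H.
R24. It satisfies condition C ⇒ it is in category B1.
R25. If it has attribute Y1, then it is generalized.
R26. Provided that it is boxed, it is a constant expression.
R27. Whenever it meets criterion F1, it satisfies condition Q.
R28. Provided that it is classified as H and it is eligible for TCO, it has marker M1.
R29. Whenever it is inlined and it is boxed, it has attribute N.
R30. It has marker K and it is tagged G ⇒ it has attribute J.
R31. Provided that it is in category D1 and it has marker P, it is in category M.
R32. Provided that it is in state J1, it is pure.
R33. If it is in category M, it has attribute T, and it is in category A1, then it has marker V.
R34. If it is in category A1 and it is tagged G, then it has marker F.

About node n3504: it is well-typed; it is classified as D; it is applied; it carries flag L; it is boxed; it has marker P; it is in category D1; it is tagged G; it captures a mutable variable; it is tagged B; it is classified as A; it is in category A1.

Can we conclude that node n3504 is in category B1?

No

Forward chaining from the given facts derives: is eligible for TCO, is classified as E, is classified as H, is a constant expression, has marker M1, is in category M, has marker F, is in tail position, meets criterion F1, has marker X, satisfies condition Q.
The only rule concluding "it is in category B1" is R24, which needs "it satisfies condition C"; that is never established.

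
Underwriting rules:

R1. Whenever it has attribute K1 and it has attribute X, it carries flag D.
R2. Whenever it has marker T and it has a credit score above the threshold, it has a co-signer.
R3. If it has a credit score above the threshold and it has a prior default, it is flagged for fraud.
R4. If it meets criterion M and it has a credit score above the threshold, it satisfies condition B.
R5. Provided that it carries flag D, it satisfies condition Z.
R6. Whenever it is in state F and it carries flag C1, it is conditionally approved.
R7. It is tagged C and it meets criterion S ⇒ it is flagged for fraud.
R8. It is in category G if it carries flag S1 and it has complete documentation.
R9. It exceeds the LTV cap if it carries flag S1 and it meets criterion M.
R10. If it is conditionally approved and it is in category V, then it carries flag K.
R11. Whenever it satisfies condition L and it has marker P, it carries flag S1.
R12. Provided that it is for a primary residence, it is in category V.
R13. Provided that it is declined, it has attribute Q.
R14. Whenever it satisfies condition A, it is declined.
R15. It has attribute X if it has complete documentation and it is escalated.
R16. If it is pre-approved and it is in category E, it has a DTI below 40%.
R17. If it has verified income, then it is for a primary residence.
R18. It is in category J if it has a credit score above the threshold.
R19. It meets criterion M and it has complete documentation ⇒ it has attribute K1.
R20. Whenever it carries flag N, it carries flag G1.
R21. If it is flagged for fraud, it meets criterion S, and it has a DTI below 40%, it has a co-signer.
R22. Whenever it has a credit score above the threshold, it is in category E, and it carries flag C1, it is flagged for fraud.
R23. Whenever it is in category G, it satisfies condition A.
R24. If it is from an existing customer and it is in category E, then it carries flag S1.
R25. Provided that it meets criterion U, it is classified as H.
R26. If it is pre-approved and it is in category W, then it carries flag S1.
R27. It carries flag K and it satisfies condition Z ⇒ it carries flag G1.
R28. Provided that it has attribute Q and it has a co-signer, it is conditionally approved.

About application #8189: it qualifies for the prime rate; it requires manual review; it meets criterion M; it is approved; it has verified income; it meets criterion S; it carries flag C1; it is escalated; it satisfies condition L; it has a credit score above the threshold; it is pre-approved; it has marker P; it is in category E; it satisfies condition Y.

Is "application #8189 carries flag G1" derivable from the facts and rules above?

No

Forward chaining from the given facts derives: satisfies condition B, carries flag S1, has a DTI below 40%, is for a primary residence, is in category J, is flagged for fraud, exceeds the LTV cap, is in category V, has a co-signer.
Rules concluding "it carries flag G1": R20 needs "it carries flag N"; R27 needs "it carries flag K" — none of these are established.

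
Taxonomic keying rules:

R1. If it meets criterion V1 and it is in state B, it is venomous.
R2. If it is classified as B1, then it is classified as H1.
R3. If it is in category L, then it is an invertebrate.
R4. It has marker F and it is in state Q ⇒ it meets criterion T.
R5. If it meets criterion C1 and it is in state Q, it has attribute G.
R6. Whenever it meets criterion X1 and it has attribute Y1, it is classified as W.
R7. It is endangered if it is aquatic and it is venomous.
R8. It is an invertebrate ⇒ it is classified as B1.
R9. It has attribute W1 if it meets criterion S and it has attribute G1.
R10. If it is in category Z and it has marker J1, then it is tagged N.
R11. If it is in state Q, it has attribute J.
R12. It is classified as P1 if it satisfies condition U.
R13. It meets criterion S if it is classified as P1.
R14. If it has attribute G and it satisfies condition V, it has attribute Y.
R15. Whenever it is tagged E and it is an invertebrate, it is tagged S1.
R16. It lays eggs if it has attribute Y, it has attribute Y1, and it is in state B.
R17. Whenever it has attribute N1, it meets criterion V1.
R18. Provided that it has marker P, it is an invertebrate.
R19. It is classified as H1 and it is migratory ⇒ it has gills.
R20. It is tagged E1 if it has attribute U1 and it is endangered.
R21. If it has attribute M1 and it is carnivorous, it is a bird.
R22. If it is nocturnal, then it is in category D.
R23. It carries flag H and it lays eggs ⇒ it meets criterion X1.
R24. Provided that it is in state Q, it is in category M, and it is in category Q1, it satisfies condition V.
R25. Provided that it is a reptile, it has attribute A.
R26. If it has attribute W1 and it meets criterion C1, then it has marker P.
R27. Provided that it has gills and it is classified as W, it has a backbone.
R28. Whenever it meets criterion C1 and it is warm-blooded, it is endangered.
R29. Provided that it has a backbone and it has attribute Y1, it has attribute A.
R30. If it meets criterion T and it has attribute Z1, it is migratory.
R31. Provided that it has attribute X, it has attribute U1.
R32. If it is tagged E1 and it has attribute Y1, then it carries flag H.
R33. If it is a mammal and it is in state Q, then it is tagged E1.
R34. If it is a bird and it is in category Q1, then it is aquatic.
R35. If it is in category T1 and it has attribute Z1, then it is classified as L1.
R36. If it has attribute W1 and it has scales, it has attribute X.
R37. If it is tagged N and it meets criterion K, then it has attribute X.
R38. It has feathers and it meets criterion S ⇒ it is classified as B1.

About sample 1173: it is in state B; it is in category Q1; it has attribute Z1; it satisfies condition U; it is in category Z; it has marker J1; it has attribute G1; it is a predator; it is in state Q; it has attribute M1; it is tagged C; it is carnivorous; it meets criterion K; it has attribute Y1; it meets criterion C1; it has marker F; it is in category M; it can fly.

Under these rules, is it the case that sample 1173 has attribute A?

No

Forward chaining from the given facts derives: meets criterion T, has attribute G, is tagged N, has attribute J, is classified as P1, meets criterion S, is a bird, satisfies condition V, is migratory, is aquatic, has attribute X, has attribute W1, has attribute Y, lays eggs, has marker P, has attribute U1, is an invertebrate, is classified as B1, is classified as H1, has gills.
Rules concluding "it has attribute A": R25 needs "it is a reptile"; R29 needs "it has a backbone" — none of these are established.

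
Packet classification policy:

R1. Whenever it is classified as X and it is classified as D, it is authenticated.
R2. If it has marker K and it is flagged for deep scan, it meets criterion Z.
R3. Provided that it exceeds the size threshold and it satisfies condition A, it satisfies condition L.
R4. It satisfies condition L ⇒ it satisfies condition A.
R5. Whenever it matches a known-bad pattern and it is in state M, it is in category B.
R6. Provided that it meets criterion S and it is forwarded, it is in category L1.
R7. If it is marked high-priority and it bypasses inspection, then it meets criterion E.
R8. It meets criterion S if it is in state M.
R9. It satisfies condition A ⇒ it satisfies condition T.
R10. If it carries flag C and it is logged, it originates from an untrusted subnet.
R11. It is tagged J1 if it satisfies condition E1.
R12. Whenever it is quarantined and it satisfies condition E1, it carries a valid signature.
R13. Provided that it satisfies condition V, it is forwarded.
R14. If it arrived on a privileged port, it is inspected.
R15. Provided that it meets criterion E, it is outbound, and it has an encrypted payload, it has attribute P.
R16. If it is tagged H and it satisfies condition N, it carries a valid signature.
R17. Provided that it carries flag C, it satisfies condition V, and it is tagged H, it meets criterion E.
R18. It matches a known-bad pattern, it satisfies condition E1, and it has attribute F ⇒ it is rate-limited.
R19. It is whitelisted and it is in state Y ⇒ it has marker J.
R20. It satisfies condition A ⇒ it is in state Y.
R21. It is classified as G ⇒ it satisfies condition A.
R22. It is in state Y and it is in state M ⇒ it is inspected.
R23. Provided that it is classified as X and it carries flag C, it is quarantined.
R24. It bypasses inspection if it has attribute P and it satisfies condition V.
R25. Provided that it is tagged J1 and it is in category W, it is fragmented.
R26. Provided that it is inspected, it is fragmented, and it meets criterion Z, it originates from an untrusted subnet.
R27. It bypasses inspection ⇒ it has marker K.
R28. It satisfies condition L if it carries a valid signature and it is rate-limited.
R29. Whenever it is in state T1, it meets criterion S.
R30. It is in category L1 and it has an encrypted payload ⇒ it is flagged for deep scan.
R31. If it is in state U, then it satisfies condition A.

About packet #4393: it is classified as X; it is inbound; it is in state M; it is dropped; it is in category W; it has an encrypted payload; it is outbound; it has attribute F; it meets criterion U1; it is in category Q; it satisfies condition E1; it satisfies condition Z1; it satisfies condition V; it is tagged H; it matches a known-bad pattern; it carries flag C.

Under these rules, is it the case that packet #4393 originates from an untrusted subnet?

Yes

By R8 (it is in state M): it meets criterion S.
By R11 (it satisfies condition E1): it is tagged J1.
By R13 (it satisfies condition V): it is forwarded.
By R17 (it carries flag C, it satisfies condition V, it is tagged H): it meets criterion E.
By R18 (it matches a known-bad pattern, it satisfies condition E1, it has attribute F): it is rate-limited.
By R23 (it is classified as X, it carries flag C): it is quarantined.
By R25 (it is tagged J1, it is in category W): it is fragmented.
By R6 (it meets criterion S, it is forwarded): it is in category L1.
By R12 (it is quarantined, it satisfies condition E1): it carries a valid signature.
By R15 (it meets criterion E, it is outbound, it has an encrypted payload): it has attribute P.
By R24 (it has attribute P, it satisfies condition V): it bypasses inspection.
By R27 (it bypasses inspection): it has marker K.
By R28 (it carries a valid signature, it is rate-limited): it satisfies condition L.
By R30 (it is in category L1, it has an encrypted payload): it is flagged for deep scan.
By R2 (it has marker K, it is flagged for deep scan): it meets criterion Z.
By R4 (it satisfies condition L): it satisfies condition A.
By R20 (it satisfies condition A): it is in state Y.
By R22 (it is in state Y, it is in state M): it is inspected.
By R26 (it is inspected, it is fragmented, it meets criterion Z): it originates from an untrusted subnet.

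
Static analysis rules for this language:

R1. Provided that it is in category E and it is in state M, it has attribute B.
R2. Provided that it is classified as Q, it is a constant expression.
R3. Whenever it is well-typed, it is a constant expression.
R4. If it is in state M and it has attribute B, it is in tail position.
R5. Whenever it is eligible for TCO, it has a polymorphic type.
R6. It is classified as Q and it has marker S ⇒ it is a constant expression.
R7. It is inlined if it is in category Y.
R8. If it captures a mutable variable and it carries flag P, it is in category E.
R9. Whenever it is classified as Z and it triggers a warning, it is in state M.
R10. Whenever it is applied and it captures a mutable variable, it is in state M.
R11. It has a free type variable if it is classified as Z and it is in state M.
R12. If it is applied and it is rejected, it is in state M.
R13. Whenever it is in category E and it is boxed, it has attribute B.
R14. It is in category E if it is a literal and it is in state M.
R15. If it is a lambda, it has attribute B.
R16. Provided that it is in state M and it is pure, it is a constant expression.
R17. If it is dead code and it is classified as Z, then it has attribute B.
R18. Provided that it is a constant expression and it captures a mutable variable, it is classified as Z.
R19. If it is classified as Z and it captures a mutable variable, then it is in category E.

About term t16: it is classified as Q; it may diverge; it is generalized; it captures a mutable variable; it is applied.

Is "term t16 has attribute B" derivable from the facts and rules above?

Yes

By R2 (it is classified as Q): it is a constant expression.
By R10 (it is applied, it captures a mutable variable): it is in state M.
By R18 (it is a constant expression, it captures a mutable variable): it is classified as Z.
By R19 (it is classified as Z, it captures a mutable variable): it is in category E.
By R1 (it is in category E, it is in state M): it has attribute B.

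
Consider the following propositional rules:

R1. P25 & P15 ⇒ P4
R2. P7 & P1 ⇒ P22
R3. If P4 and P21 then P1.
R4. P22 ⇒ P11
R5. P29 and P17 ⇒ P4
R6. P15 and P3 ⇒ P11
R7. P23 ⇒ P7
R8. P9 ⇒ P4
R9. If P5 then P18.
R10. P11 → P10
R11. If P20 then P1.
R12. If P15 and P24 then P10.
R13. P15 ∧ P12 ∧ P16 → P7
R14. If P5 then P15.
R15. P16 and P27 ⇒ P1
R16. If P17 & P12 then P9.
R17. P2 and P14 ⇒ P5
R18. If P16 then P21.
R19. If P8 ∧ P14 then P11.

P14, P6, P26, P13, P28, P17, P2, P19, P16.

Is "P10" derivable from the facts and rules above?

No

Forward chaining from the given facts derives: P5, P21, P18, P15.
Rules concluding P10: R10 needs P11; R12 needs P24 — none of these are established.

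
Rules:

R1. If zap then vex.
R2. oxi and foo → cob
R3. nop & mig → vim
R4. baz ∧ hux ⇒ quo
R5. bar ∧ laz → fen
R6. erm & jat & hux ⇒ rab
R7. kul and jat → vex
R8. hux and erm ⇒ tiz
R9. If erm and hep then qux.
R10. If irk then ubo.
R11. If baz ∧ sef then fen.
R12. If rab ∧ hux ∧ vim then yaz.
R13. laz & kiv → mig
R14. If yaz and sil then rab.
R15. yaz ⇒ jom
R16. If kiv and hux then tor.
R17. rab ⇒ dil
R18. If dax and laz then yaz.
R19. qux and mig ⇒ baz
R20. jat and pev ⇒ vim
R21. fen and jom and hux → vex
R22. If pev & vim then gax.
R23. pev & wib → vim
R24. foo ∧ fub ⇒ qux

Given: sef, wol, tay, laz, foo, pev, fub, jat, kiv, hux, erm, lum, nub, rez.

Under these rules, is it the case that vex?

Yes

rab  (by R6: erm, jat, hux)
mig  (by R13: laz, kiv)
vim  (by R20: jat, pev)
qux  (by R24: foo, fub)
yaz  (by R12: rab, hux, vim)
jom  (by R15: yaz)
baz  (by R19: qux, mig)
fen  (by R11: baz, sef)
vex  (by R21: fen, jom, hux)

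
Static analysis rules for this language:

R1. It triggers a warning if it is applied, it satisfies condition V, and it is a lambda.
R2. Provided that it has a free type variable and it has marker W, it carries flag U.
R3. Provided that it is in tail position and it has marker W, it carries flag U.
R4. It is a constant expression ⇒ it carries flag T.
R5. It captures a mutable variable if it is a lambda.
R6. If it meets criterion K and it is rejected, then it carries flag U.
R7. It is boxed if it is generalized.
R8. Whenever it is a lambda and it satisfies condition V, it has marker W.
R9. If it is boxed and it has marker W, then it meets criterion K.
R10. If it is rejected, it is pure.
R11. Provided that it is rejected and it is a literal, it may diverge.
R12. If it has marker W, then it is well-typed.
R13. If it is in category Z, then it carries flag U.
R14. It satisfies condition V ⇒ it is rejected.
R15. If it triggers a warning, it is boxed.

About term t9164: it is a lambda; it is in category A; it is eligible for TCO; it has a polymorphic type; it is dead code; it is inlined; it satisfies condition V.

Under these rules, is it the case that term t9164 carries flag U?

Forward chaining from the given facts derives: captures a mutable variable, has marker W, is well-typed, is rejected, is pure.
Rules concluding "it carries flag U": R2 needs "it has a free type variable"; R3 needs "it is in tail position"; R6 needs "it meets criterion K"; R13 needs "it is in category Z" — none of these are established.

No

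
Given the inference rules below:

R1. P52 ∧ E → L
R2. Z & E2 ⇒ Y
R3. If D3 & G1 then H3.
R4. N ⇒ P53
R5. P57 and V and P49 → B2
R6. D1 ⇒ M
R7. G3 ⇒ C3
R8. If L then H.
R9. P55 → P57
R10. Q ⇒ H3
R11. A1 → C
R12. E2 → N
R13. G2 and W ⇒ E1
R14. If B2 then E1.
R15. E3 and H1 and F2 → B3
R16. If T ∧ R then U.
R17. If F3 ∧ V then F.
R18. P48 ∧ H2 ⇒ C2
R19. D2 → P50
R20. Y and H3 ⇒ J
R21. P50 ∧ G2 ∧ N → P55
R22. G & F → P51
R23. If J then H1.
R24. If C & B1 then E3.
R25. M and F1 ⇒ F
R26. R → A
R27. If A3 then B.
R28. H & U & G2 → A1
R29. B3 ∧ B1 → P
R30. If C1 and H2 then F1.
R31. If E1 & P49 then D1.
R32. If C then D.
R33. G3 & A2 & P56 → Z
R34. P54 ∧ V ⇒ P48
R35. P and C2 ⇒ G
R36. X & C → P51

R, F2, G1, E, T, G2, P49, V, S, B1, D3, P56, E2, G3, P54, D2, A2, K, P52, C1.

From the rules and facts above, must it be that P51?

Forward chaining from the given facts derives: L, H3, C3, H, N, U, P50, P55, A, A1, Z, P48, Y, P53, P57, C, J, H1, E3, D, B2, E1, B3, P, D1, M.
Rules concluding P51: R22 needs G; R36 needs X — none of these are established.

No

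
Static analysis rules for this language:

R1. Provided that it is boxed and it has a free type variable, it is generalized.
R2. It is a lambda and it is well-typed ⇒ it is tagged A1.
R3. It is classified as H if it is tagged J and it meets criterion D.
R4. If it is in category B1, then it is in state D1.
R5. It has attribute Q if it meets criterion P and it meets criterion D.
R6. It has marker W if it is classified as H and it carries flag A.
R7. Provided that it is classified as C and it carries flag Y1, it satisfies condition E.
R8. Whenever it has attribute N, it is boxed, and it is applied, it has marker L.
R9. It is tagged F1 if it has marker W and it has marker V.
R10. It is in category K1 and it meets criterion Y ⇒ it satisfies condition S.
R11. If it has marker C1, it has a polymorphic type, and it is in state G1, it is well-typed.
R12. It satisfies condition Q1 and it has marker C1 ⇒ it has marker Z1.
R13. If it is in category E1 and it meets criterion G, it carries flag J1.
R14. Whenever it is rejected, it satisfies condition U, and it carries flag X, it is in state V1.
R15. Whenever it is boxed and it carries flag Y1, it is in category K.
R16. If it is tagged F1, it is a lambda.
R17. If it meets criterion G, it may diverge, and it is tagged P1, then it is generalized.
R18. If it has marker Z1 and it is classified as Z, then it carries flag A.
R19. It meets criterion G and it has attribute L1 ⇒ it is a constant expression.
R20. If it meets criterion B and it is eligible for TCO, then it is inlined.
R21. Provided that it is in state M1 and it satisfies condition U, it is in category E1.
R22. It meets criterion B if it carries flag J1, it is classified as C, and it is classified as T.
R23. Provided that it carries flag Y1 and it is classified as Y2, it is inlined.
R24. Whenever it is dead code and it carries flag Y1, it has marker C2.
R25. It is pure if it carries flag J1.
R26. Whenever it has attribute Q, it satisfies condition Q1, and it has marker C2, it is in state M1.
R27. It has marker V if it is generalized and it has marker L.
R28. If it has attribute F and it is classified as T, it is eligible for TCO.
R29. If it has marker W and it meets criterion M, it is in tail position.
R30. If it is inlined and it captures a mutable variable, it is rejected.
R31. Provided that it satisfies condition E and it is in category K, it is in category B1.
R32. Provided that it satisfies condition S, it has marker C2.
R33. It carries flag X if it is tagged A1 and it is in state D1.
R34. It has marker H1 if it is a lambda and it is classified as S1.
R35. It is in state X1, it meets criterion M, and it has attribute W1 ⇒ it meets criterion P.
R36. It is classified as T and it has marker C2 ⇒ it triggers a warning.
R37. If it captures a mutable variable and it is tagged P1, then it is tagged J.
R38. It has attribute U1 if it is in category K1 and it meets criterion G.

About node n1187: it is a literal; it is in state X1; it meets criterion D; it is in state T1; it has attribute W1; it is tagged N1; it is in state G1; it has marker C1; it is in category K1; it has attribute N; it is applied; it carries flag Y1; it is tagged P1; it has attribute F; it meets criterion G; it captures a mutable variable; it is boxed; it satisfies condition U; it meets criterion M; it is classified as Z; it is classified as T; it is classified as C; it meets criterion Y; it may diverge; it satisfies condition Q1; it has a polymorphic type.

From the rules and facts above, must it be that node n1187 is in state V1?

Yes

By R7 (it is classified as C, it carries flag Y1): it satisfies condition E.
By R8 (it has attribute N, it is boxed, it is applied): it has marker L.
By R10 (it is in category K1, it meets criterion Y): it satisfies condition S.
By R11 (it has marker C1, it has a polymorphic type, it is in state G1): it is well-typed.
By R12 (it satisfies condition Q1, it has marker C1): it has marker Z1.
By R15 (it is boxed, it carries flag Y1): it is in category K.
By R17 (it meets criterion G, it may diverge, it is tagged P1): it is generalized.
By R18 (it has marker Z1, it is classified as Z): it carries flag A.
By R27 (it is generalized, it has marker L): it has marker V.
By R28 (it has attribute F, it is classified as T): it is eligible for TCO.
By R31 (it satisfies condition E, it is in category K): it is in category B1.
By R32 (it satisfies condition S): it has marker C2.
By R35 (it is in state X1, it meets criterion M, it has attribute W1): it meets criterion P.
By R37 (it captures a mutable variable, it is tagged P1): it is tagged J.
By R3 (it is tagged J, it meets criterion D): it is classified as H.
By R4 (it is in category B1): it is in state D1.
By R5 (it meets criterion P, it meets criterion D): it has attribute Q.
By R6 (it is classified as H, it carries flag A): it has marker W.
By R9 (it has marker W, it has marker V): it is tagged F1.
By R16 (it is tagged F1): it is a lambda.
By R26 (it has attribute Q, it satisfies condition Q1, it has marker C2): it is in state M1.
By R2 (it is a lambda, it is well-typed): it is tagged A1.
By R21 (it is in state M1, it satisfies condition U): it is in category E1.
By R33 (it is tagged A1, it is in state D1): it carries flag X.
By R13 (it is in category E1, it meets criterion G): it carries flag J1.
By R22 (it carries flag J1, it is classified as C, it is classified as T): it meets criterion B.
By R20 (it meets criterion B, it is eligible for TCO): it is inlined.
By R30 (it is inlined, it captures a mutable variable): it is rejected.
By R14 (it is rejected, it satisfies condition U, it carries flag X): it is in state V1.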